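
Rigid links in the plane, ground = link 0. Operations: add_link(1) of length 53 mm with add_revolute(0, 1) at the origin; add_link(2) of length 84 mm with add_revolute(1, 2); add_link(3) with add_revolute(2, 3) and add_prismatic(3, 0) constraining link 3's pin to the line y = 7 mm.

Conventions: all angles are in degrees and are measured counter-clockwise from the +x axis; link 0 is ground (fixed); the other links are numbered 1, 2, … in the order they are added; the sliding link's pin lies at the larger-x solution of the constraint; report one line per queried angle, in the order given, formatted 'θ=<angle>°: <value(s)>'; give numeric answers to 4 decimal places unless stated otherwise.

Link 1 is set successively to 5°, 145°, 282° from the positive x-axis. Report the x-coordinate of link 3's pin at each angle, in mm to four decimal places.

geometry: r = 53 mm, L = 84 mm, e = 7 mm
θ=5°: crank pin P = (r cos θ, r sin θ) = (52.798319, 4.619254)
θ=5°: h = r sin θ − e = 4.619254 − 7 = -2.380746
θ=5°: x = r cos θ + √(L² − h²) = 52.798319 + 83.966255 = 136.764574
θ=145°: crank pin P = (r cos θ, r sin θ) = (-43.415058, 30.399551)
θ=145°: h = r sin θ − e = 30.399551 − 7 = 23.399551
θ=145°: x = r cos θ + √(L² − h²) = -43.415058 + 80.675033 = 37.259975
θ=282°: crank pin P = (r cos θ, r sin θ) = (11.019320, -51.841823)
θ=282°: h = r sin θ − e = -51.841823 − 7 = -58.841823
θ=282°: x = r cos θ + √(L² − h²) = 11.019320 + 59.946976 = 70.966295

θ=5°: 136.7646
θ=145°: 37.2600
θ=282°: 70.9663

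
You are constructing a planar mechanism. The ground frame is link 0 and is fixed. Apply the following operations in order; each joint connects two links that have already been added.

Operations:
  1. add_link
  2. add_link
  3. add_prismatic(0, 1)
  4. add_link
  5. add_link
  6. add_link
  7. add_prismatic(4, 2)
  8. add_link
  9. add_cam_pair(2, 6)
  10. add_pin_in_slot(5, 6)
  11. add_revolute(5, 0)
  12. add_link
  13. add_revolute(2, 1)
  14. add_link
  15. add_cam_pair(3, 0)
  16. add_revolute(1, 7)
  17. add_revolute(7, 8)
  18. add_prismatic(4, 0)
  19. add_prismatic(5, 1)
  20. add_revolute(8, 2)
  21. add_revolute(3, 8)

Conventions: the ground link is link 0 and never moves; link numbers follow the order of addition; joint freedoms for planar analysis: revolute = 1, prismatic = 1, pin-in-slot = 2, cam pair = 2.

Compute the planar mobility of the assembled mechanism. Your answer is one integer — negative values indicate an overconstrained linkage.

ground; <1,0,0>
#1 <2,0,0>
#2 <3,0,0>
P:0↔1 J1 <3,1,0>
#3 <4,1,0>
#4 <5,1,0>
#5 <6,1,0>
P:4↔2 J1 <6,2,0>
#6 <7,2,0>
C:2↔6 J2 <7,2,1>
PS:5↔6 J2 <7,2,2>
R:5↔0 J1 <7,3,2>
#7 <8,3,2>
R:2↔1 J1 <8,4,2>
#8 <9,4,2>
C:3↔0 J2 <9,4,3>
R:1↔7 J1 <9,5,3>
R:7↔8 J1 <9,6,3>
P:4↔0 J1 <9,7,3>
P:5↔1 J1 <9,8,3>
R:8↔2 J1 <9,9,3>
R:3↔8 J1 <9,10,3>
3×8 − 2×10 − 1×3 = 1

M = 1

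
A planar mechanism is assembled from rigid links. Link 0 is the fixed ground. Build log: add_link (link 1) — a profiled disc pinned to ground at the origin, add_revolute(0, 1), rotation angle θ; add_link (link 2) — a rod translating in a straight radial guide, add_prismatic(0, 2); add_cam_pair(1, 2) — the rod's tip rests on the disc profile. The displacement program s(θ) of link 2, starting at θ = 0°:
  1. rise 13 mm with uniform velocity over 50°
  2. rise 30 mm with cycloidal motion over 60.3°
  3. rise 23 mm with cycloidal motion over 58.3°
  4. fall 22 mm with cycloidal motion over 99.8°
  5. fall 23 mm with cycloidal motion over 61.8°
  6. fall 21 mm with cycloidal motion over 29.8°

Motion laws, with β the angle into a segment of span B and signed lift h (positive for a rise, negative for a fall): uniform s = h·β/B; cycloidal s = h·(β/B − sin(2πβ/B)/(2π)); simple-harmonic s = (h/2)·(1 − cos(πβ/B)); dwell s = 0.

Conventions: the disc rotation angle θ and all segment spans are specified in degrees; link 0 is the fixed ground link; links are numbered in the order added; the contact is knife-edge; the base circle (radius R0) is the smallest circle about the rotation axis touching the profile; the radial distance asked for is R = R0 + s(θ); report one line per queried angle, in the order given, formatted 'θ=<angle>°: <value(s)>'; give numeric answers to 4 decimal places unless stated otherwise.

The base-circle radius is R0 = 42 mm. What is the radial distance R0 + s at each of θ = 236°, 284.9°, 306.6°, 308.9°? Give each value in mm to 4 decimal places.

seg 1 [0°–50°] uniform, h=13: full span → s += 13 → s = 13.0000
seg 2 [50°–110.3°] cycloidal, h=30: full span → s += 30 → s = 43.0000
seg 3 [110.3°–168.6°] cycloidal, h=23: full span → s += 23 → s = 66.0000
seg 4 [168.6°–268.4°] cycloidal, h=-22: θ=236° here. β=67.4, B=99.8. -22·(0.6754 − sin(2π·0.6754)/(2π)) = -17.9810 → s = 48.0190
seg 4 [168.6°–268.4°] cycloidal, h=-22: full span → s += -22 → s = 44.0000
seg 5 [268.4°–330.2°] cycloidal, h=-23: θ=284.9° here. β=16.5, B=61.8. -23·(0.2670 − sin(2π·0.2670)/(2π)) = -2.5011 → s = 41.4989
seg 5 [268.4°–330.2°] cycloidal, h=-23: θ=306.6° here. β=38.2, B=61.8. -23·(0.6181 − sin(2π·0.6181)/(2π)) = -16.6910 → s = 27.3090
seg 5 [268.4°–330.2°] cycloidal, h=-23: θ=308.9° here. β=40.5, B=61.8. -23·(0.6553 − sin(2π·0.6553)/(2π)) = -18.1048 → s = 25.8952
θ=236°: R = R0 + s = 42 + 48.0190 = 90.0190
θ=284.9°: R = R0 + s = 42 + 41.4989 = 83.4989
θ=306.6°: R = R0 + s = 42 + 27.3090 = 69.3090
θ=308.9°: R = R0 + s = 42 + 25.8952 = 67.8952

θ=236°: 90.0190
θ=284.9°: 83.4989
θ=306.6°: 69.3090
θ=308.9°: 67.8952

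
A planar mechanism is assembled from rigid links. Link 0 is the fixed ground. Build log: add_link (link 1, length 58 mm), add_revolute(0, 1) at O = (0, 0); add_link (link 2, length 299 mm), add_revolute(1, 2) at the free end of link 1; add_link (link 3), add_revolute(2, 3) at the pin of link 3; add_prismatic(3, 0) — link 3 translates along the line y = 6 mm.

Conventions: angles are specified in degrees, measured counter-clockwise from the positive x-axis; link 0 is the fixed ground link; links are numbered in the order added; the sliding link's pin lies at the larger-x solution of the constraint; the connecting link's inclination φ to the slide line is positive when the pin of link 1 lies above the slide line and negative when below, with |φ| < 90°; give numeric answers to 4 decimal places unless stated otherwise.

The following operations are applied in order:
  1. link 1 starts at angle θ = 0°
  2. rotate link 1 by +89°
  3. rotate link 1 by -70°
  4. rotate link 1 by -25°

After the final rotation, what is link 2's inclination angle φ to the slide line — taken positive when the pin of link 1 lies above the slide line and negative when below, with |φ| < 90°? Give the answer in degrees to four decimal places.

geometry: r = 58 mm, L = 299 mm, e = 6 mm; θ starts at 0°
rotate link 1 by +89°: θ ← 0° +89° = 89°
rotate link 1 by -70°: θ ← 89° -70° = 19°
rotate link 1 by -25°: θ ← 19° -25° = -6°
h = r sin θ − e = -6.062651 − 6 = -12.062651
sin φ = h / L = -12.062651 / 299 = -0.04034331
φ = arcsin(-0.04034331) = -2.312129°

-2.3121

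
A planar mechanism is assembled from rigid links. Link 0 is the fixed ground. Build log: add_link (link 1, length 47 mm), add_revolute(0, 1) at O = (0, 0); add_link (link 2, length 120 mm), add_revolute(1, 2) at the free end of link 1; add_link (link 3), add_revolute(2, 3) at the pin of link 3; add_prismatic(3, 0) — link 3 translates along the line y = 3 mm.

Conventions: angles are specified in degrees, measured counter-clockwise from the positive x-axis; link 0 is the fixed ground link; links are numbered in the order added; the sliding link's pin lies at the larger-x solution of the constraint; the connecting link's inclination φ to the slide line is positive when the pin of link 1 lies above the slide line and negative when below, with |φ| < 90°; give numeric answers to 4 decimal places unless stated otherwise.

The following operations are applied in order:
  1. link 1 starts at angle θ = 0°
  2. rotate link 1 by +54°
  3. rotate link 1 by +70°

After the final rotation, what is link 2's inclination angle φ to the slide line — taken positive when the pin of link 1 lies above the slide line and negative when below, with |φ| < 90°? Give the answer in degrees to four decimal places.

geometry: r = 47 mm, L = 120 mm, e = 3 mm; θ starts at 0°
rotate link 1 by +54°: θ ← 0° +54° = 54°
rotate link 1 by +70°: θ ← 54° +70° = 124°
h = r sin θ − e = 38.964766 − 3 = 35.964766
sin φ = h / L = 35.964766 / 120 = 0.29970638
φ = arcsin(0.29970638) = 17.439969°

17.4400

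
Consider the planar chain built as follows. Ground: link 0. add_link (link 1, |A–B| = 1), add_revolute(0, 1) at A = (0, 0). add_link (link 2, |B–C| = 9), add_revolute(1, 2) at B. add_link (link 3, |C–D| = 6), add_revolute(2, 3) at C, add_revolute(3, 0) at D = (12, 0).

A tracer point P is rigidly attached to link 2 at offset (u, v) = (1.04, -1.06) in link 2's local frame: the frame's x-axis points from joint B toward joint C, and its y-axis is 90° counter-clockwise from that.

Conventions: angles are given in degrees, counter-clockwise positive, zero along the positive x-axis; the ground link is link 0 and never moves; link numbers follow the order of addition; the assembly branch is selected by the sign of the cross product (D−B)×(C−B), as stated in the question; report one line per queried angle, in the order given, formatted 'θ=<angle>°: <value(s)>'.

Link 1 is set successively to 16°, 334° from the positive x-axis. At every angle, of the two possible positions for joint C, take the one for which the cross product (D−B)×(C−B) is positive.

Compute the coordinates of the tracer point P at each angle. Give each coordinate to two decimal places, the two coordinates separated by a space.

A=(0,0), D=(12.00,0)
θ=16°: B = A + 1.00·(cos16°, sin16°) = (0.9613, 0.2756)
θ=16°: |BD| = 11.0422
θ=16°: circle(B,9.00) ∩ circle(D,6.00): a=7.5587, h=4.8852
θ=16°:   candidates: C₊=(8.6396,4.9707) cross=53.944; C₋=(8.3957,-4.7968) cross=-53.944
θ=16°:   branch + wants cross > 0 → take C=(8.6396,4.9707) (cross=53.944)
θ=16°: ex = (C−B)/|BC| = (0.8531,0.5217); ey = (-0.5217,0.8531)
θ=16°: P = B + 1.04·ex + -1.06·ey = (2.4015,-0.0862)
θ=334°: B = A + 1.00·(cos334°, sin334°) = (0.8988, -0.4384)
θ=334°: |BD| = 11.1099
θ=334°: circle(B,9.00) ∩ circle(D,6.00): a=7.5802, h=4.8519
θ=334°:   candidates: C₊=(8.2816,4.7089) cross=53.904; C₋=(8.6645,-4.9874) cross=-53.904
θ=334°:   branch + wants cross > 0 → take C=(8.2816,4.7089) (cross=53.904)
θ=334°: ex = (C−B)/|BC| = (0.8203,0.5719); ey = (-0.5719,0.8203)
θ=334°: P = B + 1.04·ex + -1.06·ey = (2.3581,-0.7131)

θ=16°: 2.40 -0.09
θ=334°: 2.36 -0.71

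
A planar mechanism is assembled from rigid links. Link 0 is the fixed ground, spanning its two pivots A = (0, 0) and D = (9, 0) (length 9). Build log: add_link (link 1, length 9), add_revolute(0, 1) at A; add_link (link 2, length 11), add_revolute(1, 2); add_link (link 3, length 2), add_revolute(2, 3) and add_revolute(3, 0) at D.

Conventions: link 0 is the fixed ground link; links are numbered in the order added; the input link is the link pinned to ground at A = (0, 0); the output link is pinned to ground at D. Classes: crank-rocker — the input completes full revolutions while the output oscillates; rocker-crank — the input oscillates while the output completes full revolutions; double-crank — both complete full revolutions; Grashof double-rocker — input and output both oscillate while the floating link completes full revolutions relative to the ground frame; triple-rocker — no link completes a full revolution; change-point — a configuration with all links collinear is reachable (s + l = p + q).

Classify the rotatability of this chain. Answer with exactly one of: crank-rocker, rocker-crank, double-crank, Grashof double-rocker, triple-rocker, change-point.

lengths: ground=9, input=9, coupler=11, output=2
sorted: s=2 (shortest), l=11 (longest), p+q=18
s + l = 13 vs p + q = 18
s + l < p + q (Grashof) with shortest = output link → rocker-crank

rocker-crank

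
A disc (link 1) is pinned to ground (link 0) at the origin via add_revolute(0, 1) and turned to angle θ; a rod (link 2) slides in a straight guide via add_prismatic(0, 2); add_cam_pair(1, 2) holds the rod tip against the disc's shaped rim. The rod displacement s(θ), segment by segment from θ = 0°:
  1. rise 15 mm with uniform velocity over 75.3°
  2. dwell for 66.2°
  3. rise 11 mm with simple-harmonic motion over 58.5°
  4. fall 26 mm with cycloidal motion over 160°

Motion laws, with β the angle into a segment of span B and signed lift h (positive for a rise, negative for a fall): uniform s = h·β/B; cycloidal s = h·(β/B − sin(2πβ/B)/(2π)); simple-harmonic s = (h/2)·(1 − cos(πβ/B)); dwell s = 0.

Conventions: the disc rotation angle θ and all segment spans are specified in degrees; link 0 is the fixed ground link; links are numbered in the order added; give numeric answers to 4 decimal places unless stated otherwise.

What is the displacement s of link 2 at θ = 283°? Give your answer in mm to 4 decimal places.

segment 1 (0° to 75.3°, uniform, h = 15) is passed completely: s = 0.0000 + (15) = 15.0000
segment 2 (75.3° to 141.5°, dwell): s unchanged at 15.0000
segment 3 (141.5° to 200°, simple-harmonic, h = 11) is passed completely: s = 15.0000 + (11) = 26.0000
θ = 283° falls in segment 4 (200° to 360°, cycloidal, h = -26): β = 283 − 200 = 83°, B = 160°; Δs = -26·(0.5188 − sin(2π·0.5188)/(2π)) = -13.9739; s = 26.0000 − 13.9739 = 12.0261

12.0261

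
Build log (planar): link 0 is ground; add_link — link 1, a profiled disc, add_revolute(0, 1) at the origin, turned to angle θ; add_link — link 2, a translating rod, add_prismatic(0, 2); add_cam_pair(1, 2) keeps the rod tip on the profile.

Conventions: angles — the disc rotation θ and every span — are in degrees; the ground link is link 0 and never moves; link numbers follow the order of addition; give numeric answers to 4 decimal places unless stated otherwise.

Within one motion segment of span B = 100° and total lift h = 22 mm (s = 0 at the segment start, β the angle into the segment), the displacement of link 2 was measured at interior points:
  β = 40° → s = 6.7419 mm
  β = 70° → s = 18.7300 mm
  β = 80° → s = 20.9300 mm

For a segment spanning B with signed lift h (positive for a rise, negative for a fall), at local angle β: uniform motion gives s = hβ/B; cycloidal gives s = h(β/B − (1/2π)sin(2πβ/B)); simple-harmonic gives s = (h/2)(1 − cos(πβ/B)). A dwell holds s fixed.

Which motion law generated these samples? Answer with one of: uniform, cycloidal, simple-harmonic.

candidates at β/B = r: uniform s = h·r (linear in β); cycloidal s = h·(r − sin(2πr)/(2π)); simple-harmonic s = (h/2)(1 − cos(πr))
β=40°: printed 6.7419 | uniform 8.8000, cycloidal 6.7419, simple-harmonic 7.6008
β=70°: printed 18.7300 | uniform 15.4000, cycloidal 18.7300, simple-harmonic 17.4656
β=80°: printed 20.9300 | uniform 17.6000, cycloidal 20.9300, simple-harmonic 19.8992
only one law matches every sample → cycloidal

cycloidal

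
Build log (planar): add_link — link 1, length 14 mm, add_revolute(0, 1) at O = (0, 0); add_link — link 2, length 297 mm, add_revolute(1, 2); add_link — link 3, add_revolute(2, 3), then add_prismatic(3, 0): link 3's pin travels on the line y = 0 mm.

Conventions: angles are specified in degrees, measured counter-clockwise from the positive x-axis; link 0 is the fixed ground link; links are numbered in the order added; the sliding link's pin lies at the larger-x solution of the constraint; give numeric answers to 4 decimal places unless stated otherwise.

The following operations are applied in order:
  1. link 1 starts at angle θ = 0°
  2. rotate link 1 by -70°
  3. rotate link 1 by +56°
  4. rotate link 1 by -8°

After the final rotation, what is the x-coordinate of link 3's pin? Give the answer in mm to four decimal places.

geometry: r = 14 mm, L = 297 mm, e = 0 mm; θ starts at 0°
rotate link 1 by -70°: θ ← 0° -70° = -70°
rotate link 1 by +56°: θ ← -70° +56° = -14°
rotate link 1 by -8°: θ ← -14° -8° = -22°
crank pin P = (r cos θ, r sin θ) = (12.980574, -5.244492)
h = r sin θ − e = -5.244492 − 0 = -5.244492
x = r cos θ + √(L² − h²) = 12.980574 + 296.953692 = 309.934266

309.9343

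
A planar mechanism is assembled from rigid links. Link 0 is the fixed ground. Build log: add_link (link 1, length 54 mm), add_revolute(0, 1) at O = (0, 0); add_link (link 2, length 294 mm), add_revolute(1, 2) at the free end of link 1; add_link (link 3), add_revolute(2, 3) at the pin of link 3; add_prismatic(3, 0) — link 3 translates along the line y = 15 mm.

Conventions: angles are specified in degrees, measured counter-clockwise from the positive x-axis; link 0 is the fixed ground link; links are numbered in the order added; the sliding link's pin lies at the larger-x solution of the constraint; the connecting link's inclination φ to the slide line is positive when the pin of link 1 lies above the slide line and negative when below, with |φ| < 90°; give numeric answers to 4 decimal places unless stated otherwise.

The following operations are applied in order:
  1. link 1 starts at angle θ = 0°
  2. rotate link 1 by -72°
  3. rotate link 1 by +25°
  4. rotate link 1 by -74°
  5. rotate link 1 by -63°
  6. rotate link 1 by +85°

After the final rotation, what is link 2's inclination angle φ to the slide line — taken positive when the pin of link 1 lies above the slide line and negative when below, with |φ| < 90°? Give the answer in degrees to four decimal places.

geometry: r = 54 mm, L = 294 mm, e = 15 mm; θ starts at 0°
rotate link 1 by -72°: θ ← 0° -72° = -72°
rotate link 1 by +25°: θ ← -72° +25° = -47°
rotate link 1 by -74°: θ ← -47° -74° = -121°
rotate link 1 by -63°: θ ← -121° -63° = -184°
rotate link 1 by +85°: θ ← -184° +85° = -99°
h = r sin θ − e = -53.335170 − 15 = -68.335170
sin φ = h / L = -68.335170 / 294 = -0.23243255
φ = arcsin(-0.23243255) = -13.440329°

-13.4403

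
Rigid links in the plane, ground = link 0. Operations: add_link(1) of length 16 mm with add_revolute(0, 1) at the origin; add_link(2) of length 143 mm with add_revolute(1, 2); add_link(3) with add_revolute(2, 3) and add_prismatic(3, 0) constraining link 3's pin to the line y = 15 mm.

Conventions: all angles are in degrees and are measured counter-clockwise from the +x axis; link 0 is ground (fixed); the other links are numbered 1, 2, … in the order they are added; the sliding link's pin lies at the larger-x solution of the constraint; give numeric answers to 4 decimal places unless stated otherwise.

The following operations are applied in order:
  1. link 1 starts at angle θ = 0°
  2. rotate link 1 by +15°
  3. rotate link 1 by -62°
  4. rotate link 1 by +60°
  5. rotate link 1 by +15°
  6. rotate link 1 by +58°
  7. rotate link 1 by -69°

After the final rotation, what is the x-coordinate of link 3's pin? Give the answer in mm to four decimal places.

geometry: r = 16 mm, L = 143 mm, e = 15 mm; θ starts at 0°
rotate link 1 by +15°: θ ← 0° +15° = 15°
rotate link 1 by -62°: θ ← 15° -62° = -47°
rotate link 1 by +60°: θ ← -47° +60° = 13°
rotate link 1 by +15°: θ ← 13° +15° = 28°
rotate link 1 by +58°: θ ← 28° +58° = 86°
rotate link 1 by -69°: θ ← 86° -69° = 17°
crank pin P = (r cos θ, r sin θ) = (15.300876, 4.677947)
h = r sin θ − e = 4.677947 − 15 = -10.322053
x = r cos θ + √(L² − h²) = 15.300876 + 142.626979 = 157.927855

157.9279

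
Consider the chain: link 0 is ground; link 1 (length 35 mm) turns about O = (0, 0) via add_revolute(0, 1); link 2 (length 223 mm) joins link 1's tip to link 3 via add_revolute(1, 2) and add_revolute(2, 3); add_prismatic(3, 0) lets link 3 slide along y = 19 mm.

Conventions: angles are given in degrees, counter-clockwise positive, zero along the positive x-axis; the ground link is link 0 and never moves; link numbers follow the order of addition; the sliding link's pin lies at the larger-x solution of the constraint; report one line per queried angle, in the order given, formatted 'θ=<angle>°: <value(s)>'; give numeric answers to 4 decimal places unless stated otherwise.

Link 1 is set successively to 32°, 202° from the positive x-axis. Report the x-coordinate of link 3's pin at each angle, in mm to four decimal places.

geometry: r = 35 mm, L = 223 mm, e = 19 mm
θ=32°: crank pin P = (r cos θ, r sin θ) = (29.681683, 18.547174)
θ=32°: h = r sin θ − e = 18.547174 − 19 = -0.452826
θ=32°: x = r cos θ + √(L² − h²) = 29.681683 + 222.999540 = 252.681224
θ=202°: crank pin P = (r cos θ, r sin θ) = (-32.451435, -13.111231)
θ=202°: h = r sin θ − e = -13.111231 − 19 = -32.111231
θ=202°: x = r cos θ + √(L² − h²) = -32.451435 + 220.675936 = 188.224501

θ=32°: 252.6812
θ=202°: 188.2245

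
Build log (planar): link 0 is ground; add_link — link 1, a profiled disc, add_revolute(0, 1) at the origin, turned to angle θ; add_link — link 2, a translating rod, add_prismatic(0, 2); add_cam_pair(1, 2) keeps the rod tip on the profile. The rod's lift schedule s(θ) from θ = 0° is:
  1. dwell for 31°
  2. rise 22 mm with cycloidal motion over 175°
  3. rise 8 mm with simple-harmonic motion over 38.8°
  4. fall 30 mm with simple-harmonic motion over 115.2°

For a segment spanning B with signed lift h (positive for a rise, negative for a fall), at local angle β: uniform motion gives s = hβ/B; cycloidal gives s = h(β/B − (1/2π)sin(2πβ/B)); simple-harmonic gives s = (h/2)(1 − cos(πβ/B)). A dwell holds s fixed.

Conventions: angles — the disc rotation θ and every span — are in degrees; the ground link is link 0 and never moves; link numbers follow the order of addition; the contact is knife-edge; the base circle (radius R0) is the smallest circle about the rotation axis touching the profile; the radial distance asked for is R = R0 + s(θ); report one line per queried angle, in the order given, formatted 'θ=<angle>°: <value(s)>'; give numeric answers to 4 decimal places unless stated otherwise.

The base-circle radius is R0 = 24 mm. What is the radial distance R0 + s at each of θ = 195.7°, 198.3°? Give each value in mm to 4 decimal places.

seg 1 [0°–31°] dwell: s stays 0.0000
seg 2 [31°–206°] cycloidal, h=22: θ=195.7° here. β=164.7, B=175. 22·(0.9411 − sin(2π·0.9411)/(2π)) = 21.9707 → s = 21.9707
seg 2 [31°–206°] cycloidal, h=22: θ=198.3° here. β=167.3, B=175. 22·(0.9560 − sin(2π·0.9560)/(2π)) = 21.9877 → s = 21.9877
θ=195.7°: R = R0 + s = 24 + 21.9707 = 45.9707
θ=198.3°: R = R0 + s = 24 + 21.9877 = 45.9877

θ=195.7°: 45.9707
θ=198.3°: 45.9877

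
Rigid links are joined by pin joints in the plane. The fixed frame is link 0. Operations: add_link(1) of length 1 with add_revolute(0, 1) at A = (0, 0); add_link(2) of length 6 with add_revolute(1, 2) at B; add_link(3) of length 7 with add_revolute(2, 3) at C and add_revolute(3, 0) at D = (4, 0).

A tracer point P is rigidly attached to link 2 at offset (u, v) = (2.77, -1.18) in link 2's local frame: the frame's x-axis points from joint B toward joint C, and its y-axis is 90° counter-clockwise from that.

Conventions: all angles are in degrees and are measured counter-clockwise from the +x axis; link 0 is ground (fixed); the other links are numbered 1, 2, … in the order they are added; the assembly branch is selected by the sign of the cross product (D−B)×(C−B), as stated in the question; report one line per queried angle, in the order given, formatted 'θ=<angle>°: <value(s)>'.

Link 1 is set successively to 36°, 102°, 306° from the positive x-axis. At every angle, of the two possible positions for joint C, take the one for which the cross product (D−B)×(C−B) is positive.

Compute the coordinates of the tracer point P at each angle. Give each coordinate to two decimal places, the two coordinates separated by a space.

A=(0,0), D=(4.00,0)
θ=36°: B = A + 1.00·(cos36°, sin36°) = (0.8090, 0.5878)
θ=36°: |BD| = 3.2447
θ=36°: circle(B,6.00) ∩ circle(D,7.00): a=-0.3810, h=5.9879
θ=36°:   candidates: C₊=(1.5191,6.5456) cross=19.429; C₋=(-0.6504,-5.2320) cross=-19.429
θ=36°:   branch + wants cross > 0 → take C=(1.5191,6.5456) (cross=19.429)
θ=36°: ex = (C−B)/|BC| = (0.1183,0.9930); ey = (-0.9930,0.1183)
θ=36°: P = B + 2.77·ex + -1.18·ey = (2.3085,3.1987)
θ=102°: B = A + 1.00·(cos102°, sin102°) = (-0.2079, 0.9781)
θ=102°: |BD| = 4.3201
θ=102°: circle(B,6.00) ∩ circle(D,7.00): a=0.6555, h=5.9641
θ=102°:   candidates: C₊=(1.7809,6.6389) cross=25.765; C₋=(-0.9199,-4.9795) cross=-25.765
θ=102°:   branch + wants cross > 0 → take C=(1.7809,6.6389) (cross=25.765)
θ=102°: ex = (C−B)/|BC| = (0.3315,0.9435); ey = (-0.9435,0.3315)
θ=102°: P = B + 2.77·ex + -1.18·ey = (1.8235,3.2004)
θ=306°: B = A + 1.00·(cos306°, sin306°) = (0.5878, -0.8090)
θ=306°: |BD| = 3.5068
θ=306°: circle(B,6.00) ∩ circle(D,7.00): a=-0.1001, h=5.9992
θ=306°:   candidates: C₊=(-0.8936,5.0052) cross=21.038; C₋=(1.8744,-6.6695) cross=-21.038
θ=306°:   branch + wants cross > 0 → take C=(-0.8936,5.0052) (cross=21.038)
θ=306°: ex = (C−B)/|BC| = (-0.2469,0.9690); ey = (-0.9690,-0.2469)
θ=306°: P = B + 2.77·ex + -1.18·ey = (1.0473,2.1666)

θ=36°: 2.31 3.20
θ=102°: 1.82 3.20
θ=306°: 1.05 2.17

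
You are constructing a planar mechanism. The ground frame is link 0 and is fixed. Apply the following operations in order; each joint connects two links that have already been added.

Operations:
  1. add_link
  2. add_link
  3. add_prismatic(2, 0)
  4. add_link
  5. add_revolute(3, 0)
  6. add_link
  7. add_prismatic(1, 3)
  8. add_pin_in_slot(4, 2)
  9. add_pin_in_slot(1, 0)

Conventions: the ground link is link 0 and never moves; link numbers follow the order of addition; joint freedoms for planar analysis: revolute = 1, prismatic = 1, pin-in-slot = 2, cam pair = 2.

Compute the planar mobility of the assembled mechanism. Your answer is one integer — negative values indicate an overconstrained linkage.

link 0 = ground. State L|J1|J2 = 1|0|0
+link1  2|0|0
+link2  3|0|0
P(2,0) f=1→J1  3|1|0
+link3  4|1|0
R(3,0) f=1→J1  4|2|0
+link4  5|2|0
P(1,3) f=1→J1  5|3|0
PS(4,2) f=2→J2  5|3|1
PS(1,0) f=2→J2  5|3|2
M = 3(5−1)−2·3−2 = 12−6−2 = 4

M = 4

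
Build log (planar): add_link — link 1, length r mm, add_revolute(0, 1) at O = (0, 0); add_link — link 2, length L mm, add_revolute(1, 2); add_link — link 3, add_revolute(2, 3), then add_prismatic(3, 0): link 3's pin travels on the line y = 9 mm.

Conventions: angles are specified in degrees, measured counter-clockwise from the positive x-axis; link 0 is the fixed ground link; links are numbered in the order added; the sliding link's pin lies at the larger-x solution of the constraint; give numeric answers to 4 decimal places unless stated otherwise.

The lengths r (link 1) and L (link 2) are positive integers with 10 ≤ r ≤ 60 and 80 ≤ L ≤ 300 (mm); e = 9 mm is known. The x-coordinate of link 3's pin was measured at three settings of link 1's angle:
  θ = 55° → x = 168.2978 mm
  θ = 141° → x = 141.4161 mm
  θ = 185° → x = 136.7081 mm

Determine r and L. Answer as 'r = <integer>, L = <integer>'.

constraint per measurement: (x − r cos θ)² + (r sin θ − e)² = L²
subtracting the θ₁ and θ₂ equations cancels the r² and L² terms:
r = (x₁² − x₂²) / (2[(x₁cos θ₁ + e sin θ₁) − (x₂cos θ₂ + e sin θ₂)]) = 20.0000 → r = 20
L² = (x₁ − r cos θ₁)² + (r sin θ₁ − e)² = 24648.9887 → L = 157.0000 → L = 157
check at θ₃=185°: x = 136.7081 (printed 136.7081) ✓

r = 20, L = 157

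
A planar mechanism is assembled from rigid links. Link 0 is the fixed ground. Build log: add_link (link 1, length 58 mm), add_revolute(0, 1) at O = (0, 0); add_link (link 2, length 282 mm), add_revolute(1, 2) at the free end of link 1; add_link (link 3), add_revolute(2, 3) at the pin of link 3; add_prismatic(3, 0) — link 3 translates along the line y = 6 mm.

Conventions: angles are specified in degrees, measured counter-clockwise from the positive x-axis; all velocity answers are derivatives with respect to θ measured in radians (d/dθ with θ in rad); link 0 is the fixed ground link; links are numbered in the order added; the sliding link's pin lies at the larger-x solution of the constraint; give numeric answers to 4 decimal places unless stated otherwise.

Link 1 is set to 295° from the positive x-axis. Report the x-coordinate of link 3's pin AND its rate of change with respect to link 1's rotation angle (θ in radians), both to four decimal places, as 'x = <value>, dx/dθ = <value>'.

geometry: r = 58 mm, L = 282 mm, e = 6 mm
crank pin P = (r cos θ, r sin θ) = (24.511859, -52.565852)
h = r sin θ − e = -52.565852 − 6 = -58.565852
x = r cos θ + √(L² − h²) = 24.511859 + 275.851484 = 300.363343
dx/dθ = −r sin θ − h·r cos θ/√(L² − h²) (θ in radians; h = -58.565852) = 57.769949

x = 300.3633, dx/dθ = 57.7699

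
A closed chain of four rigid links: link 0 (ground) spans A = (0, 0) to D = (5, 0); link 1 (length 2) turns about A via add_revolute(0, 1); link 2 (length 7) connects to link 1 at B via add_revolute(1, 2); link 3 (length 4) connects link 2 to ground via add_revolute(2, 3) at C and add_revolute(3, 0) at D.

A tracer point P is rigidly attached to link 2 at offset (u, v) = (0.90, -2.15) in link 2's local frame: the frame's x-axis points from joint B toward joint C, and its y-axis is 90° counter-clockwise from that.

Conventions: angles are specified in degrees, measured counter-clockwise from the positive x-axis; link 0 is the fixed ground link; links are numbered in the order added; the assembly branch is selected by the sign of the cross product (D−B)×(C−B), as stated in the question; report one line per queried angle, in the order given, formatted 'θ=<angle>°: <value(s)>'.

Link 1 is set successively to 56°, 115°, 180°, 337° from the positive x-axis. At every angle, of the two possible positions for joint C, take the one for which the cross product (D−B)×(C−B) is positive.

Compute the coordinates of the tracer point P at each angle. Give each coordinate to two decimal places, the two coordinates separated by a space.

A=(0,0), D=(5.00,0)
θ=56°: B = A + 2.00·(cos56°, sin56°) = (1.1184, 1.6581)
θ=56°: |BD| = 4.2209
θ=56°: circle(B,7.00) ∩ circle(D,4.00): a=6.0196, h=3.5728
θ=56°:   candidates: C₊=(8.0575,2.5790) cross=15.080; C₋=(5.2506,-3.9921) cross=-15.080
θ=56°:   branch + wants cross > 0 → take C=(8.0575,2.5790) (cross=15.080)
θ=56°: ex = (C−B)/|BC| = (0.9913,0.1316); ey = (-0.1316,0.9913)
θ=56°: P = B + 0.90·ex + -2.15·ey = (2.2934,-0.3548)
θ=115°: B = A + 2.00·(cos115°, sin115°) = (-0.8452, 1.8126)
θ=115°: |BD| = 6.1198
θ=115°: circle(B,7.00) ∩ circle(D,4.00): a=5.7561, h=3.9834
θ=115°:   candidates: C₊=(5.8324,3.9124) cross=24.378; C₋=(3.4727,-3.6969) cross=-24.378
θ=115°:   branch + wants cross > 0 → take C=(5.8324,3.9124) (cross=24.378)
θ=115°: ex = (C−B)/|BC| = (0.9539,0.3000); ey = (-0.3000,0.9539)
θ=115°: P = B + 0.90·ex + -2.15·ey = (0.6583,0.0316)
θ=180°: B = A + 2.00·(cos180°, sin180°) = (-2.0000, 0.0000)
θ=180°: |BD| = 7.0000
θ=180°: circle(B,7.00) ∩ circle(D,4.00): a=5.8571, h=3.8333
θ=180°:   candidates: C₊=(3.8571,3.8333) cross=26.833; C₋=(3.8571,-3.8333) cross=-26.833
θ=180°:   branch + wants cross > 0 → take C=(3.8571,3.8333) (cross=26.833)
θ=180°: ex = (C−B)/|BC| = (0.8367,0.5476); ey = (-0.5476,0.8367)
θ=180°: P = B + 0.90·ex + -2.15·ey = (-0.0696,-1.3061)
θ=337°: B = A + 2.00·(cos337°, sin337°) = (1.8410, -0.7815)
θ=337°: |BD| = 3.2542
θ=337°: circle(B,7.00) ∩ circle(D,4.00): a=6.6975, h=2.0357
θ=337°:   candidates: C₊=(7.8536,2.8030) cross=6.625; C₋=(8.8313,-1.1493) cross=-6.625
θ=337°:   branch + wants cross > 0 → take C=(7.8536,2.8030) (cross=6.625)
θ=337°: ex = (C−B)/|BC| = (0.8589,0.5121); ey = (-0.5121,0.8589)
θ=337°: P = B + 0.90·ex + -2.15·ey = (3.7150,-2.1673)

θ=56°: 2.29 -0.35
θ=115°: 0.66 0.03
θ=180°: -0.07 -1.31
θ=337°: 3.72 -2.17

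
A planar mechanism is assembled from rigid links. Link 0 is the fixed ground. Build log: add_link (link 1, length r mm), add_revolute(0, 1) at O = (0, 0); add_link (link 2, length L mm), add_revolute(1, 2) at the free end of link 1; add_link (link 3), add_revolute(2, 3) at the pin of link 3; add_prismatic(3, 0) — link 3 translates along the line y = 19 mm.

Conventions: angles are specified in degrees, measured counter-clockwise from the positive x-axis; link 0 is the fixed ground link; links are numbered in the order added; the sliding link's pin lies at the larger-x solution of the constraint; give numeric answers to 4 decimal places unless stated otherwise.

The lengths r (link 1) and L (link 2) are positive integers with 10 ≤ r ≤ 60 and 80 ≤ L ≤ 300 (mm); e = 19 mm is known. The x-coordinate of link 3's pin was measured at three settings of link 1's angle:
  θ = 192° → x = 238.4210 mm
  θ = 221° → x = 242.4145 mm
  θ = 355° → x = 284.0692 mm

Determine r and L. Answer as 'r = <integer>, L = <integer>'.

constraint per measurement: (x − r cos θ)² + (r sin θ − e)² = L²
subtracting the θ₁ and θ₂ equations cancels the r² and L² terms:
r = (x₁² − x₂²) / (2[(x₁cos θ₁ + e sin θ₁) − (x₂cos θ₂ + e sin θ₂)]) = 23.0001 → r = 23
L² = (x₁ − r cos θ₁)² + (r sin θ₁ − e)² = 68643.9908 → L = 262.0000 → L = 262
check at θ₃=355°: x = 284.0692 (printed 284.0692) ✓

r = 23, L = 262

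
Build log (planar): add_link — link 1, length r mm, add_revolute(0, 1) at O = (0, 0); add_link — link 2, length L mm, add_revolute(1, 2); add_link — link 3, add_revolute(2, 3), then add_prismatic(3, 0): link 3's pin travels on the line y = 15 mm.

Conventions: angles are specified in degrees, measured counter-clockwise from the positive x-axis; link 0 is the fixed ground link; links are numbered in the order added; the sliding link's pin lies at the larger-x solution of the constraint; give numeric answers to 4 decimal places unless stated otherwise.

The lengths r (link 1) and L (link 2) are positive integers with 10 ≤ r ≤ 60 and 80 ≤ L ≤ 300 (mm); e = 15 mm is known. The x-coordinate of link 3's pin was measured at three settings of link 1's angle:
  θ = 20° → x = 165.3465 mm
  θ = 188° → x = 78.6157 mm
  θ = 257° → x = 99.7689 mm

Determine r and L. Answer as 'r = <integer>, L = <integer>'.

constraint per measurement: (x − r cos θ)² + (r sin θ − e)² = L²
subtracting the θ₁ and θ₂ equations cancels the r² and L² terms:
r = (x₁² − x₂²) / (2[(x₁cos θ₁ + e sin θ₁) − (x₂cos θ₂ + e sin θ₂)]) = 44.0000 → r = 44
L² = (x₁ − r cos θ₁)² + (r sin θ₁ − e)² = 15376.0085 → L = 124.0000 → L = 124
check at θ₃=257°: x = 99.7689 (printed 99.7689) ✓

r = 44, L = 124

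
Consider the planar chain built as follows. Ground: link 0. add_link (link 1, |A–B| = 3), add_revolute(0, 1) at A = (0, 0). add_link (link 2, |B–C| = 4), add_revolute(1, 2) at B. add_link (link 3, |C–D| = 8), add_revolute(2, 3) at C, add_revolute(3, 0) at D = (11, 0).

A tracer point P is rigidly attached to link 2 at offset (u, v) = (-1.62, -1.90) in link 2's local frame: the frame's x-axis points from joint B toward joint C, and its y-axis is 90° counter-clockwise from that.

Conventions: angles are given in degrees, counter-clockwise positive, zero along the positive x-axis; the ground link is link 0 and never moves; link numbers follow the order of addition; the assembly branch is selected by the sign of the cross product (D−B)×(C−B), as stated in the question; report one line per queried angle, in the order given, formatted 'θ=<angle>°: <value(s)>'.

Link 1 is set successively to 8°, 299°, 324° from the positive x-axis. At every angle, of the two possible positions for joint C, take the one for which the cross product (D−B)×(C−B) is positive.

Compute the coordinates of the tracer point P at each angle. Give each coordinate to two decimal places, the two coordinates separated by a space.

A=(0,0), D=(11.00,0)
θ=8°: B = A + 3.00·(cos8°, sin8°) = (2.9708, 0.4175)
θ=8°: |BD| = 8.0400
θ=8°: circle(B,4.00) ∩ circle(D,8.00): a=1.0350, h=3.8638
θ=8°:   candidates: C₊=(4.2050,4.2223) cross=31.065; C₋=(3.8037,-3.4948) cross=-31.065
θ=8°:   branch + wants cross > 0 → take C=(4.2050,4.2223) (cross=31.065)
θ=8°: ex = (C−B)/|BC| = (0.3086,0.9512); ey = (-0.9512,0.3086)
θ=8°: P = B + -1.62·ex + -1.90·ey = (4.2782,-1.7097)
θ=299°: B = A + 3.00·(cos299°, sin299°) = (1.4544, -2.6239)
θ=299°: |BD| = 9.8996
θ=299°: circle(B,4.00) ∩ circle(D,8.00): a=2.5255, h=3.1019
θ=299°:   candidates: C₊=(3.0674,1.0365) cross=30.708; C₋=(4.7117,-4.9455) cross=-30.708
θ=299°:   branch + wants cross > 0 → take C=(3.0674,1.0365) (cross=30.708)
θ=299°: ex = (C−B)/|BC| = (0.4033,0.9151); ey = (-0.9151,0.4033)
θ=299°: P = B + -1.62·ex + -1.90·ey = (2.5398,-4.8725)
θ=324°: B = A + 3.00·(cos324°, sin324°) = (2.4271, -1.7634)
θ=324°: |BD| = 8.7524
θ=324°: circle(B,4.00) ∩ circle(D,8.00): a=1.6341, h=3.6510
θ=324°:   candidates: C₊=(3.2921,2.1420) cross=31.955; C₋=(4.7632,-5.0102) cross=-31.955
θ=324°:   branch + wants cross > 0 → take C=(3.2921,2.1420) (cross=31.955)
θ=324°: ex = (C−B)/|BC| = (0.2163,0.9763); ey = (-0.9763,0.2163)
θ=324°: P = B + -1.62·ex + -1.90·ey = (3.9317,-3.7559)

θ=8°: 4.28 -1.71
θ=299°: 2.54 -4.87
θ=324°: 3.93 -3.76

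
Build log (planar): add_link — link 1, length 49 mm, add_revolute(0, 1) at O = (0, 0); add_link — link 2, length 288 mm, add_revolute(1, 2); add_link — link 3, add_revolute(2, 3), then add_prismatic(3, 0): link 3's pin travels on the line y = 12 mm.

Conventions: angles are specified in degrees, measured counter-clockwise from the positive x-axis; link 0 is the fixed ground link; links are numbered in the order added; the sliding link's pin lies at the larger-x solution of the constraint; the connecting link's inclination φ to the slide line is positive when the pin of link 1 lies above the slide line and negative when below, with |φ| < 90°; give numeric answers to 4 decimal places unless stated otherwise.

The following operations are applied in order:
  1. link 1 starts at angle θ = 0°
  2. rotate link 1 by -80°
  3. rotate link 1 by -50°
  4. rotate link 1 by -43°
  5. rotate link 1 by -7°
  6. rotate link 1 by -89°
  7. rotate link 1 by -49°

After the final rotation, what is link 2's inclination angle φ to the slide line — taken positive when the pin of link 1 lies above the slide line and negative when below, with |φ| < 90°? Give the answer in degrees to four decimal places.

geometry: r = 49 mm, L = 288 mm, e = 12 mm; θ starts at 0°
rotate link 1 by -80°: θ ← 0° -80° = -80°
rotate link 1 by -50°: θ ← -80° -50° = -130°
rotate link 1 by -43°: θ ← -130° -43° = -173°
rotate link 1 by -7°: θ ← -173° -7° = -180°
rotate link 1 by -89°: θ ← -180° -89° = -269°
rotate link 1 by -49°: θ ← -269° -49° = -318°
h = r sin θ − e = 32.787400 − 12 = 20.787400
sin φ = h / L = 20.787400 / 288 = 0.07217847
φ = arcsin(0.07217847) = 4.139121°

4.1391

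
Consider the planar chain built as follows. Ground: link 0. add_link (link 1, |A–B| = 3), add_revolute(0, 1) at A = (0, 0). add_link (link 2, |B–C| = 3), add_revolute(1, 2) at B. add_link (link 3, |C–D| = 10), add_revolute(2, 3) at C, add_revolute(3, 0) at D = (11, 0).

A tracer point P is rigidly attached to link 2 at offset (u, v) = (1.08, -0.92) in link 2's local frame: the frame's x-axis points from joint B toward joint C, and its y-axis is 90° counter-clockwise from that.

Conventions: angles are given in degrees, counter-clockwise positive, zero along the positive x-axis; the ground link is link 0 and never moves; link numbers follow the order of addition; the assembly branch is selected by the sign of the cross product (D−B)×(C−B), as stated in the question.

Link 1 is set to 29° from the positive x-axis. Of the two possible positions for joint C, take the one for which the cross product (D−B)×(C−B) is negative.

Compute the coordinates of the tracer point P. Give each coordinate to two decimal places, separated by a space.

A=(0,0), D=(11.00,0)
B = A + 3.00·(cos29°, sin29°) = (2.6239, 1.4544)
|BD| = 8.5015
circle(B,3.00) ∩ circle(D,10.00): a=-1.1013, h=2.7906
  candidates: C₊=(2.0162,4.3922) cross=23.724; C₋=(1.0614,-1.1066) cross=-23.724
  branch - wants cross < 0 → take C=(1.0614,-1.1066) (cross=-23.724)
ex = (C−B)/|BC| = (-0.5208,-0.8537); ey = (0.8537,-0.5208)
P = B + 1.08·ex + -0.92·ey = (1.2760,1.0116)

1.28 1.01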